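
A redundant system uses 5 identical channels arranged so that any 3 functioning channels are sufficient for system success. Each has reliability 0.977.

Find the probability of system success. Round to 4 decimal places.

R = Σ_{i=3}^{5} C(5,i) p^i (1−p)^{5−i} with p = 0.977
C(5,3)·0.977^3·0.023^2 = 0.004933
C(5,4)·0.977^4·0.023^1 = 0.104779
C(5,5)·0.977^5·0.023^0 = 0.890170
Sum = 0.9999

0.9999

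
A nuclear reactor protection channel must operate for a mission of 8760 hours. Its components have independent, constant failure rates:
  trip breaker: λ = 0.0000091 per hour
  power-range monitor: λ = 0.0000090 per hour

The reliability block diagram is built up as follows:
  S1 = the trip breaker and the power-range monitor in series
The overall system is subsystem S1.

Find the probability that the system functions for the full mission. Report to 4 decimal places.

R(trip breaker) = exp(−0.0000091 × 8760) = 0.923379
R(power-range monitor) = exp(−0.0000090 × 8760) = 0.924188
Series (trip breaker and power-range monitor): 0.923379 × 0.924188 = 0.8534

0.8534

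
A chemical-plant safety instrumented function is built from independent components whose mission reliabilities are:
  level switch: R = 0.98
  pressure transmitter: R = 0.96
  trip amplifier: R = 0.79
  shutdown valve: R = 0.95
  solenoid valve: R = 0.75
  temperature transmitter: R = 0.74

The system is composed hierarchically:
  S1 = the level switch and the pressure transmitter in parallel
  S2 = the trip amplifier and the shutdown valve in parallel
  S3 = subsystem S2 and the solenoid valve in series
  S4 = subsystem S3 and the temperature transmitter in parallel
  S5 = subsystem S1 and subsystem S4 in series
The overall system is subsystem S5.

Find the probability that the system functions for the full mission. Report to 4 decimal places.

0.9322

Parallel (level switch and pressure transmitter): 1 − (1 − 0.980000)(1 − 0.960000) = 0.999200
Parallel (trip amplifier and shutdown valve): 1 − (1 − 0.790000)(1 − 0.950000) = 0.989500
Series ([0.989500] and solenoid valve): 0.989500 × 0.750000 = 0.742125
Parallel ([0.742125] and temperature transmitter): 1 − (1 − 0.742125)(1 − 0.740000) = 0.932953
Series ([0.999200] and [0.932953]): 0.999200 × 0.932953 = 0.9322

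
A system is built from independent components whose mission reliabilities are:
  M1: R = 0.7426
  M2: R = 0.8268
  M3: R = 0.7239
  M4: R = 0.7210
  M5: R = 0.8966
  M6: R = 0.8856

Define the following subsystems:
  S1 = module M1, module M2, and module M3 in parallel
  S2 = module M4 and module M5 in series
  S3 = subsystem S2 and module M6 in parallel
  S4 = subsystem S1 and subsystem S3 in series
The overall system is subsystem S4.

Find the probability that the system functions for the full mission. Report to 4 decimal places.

Parallel (M1, M2, and M3): 1 − (1 − 0.742600)(1 − 0.826800)(1 − 0.723900) = 0.987691
Series (M4 and M5): 0.721000 × 0.896600 = 0.646449
Parallel ([0.646449] and M6): 1 − (1 − 0.646449)(1 − 0.885600) = 0.959554
Series ([0.987691] and [0.959554]): 0.987691 × 0.959554 = 0.9477

0.9477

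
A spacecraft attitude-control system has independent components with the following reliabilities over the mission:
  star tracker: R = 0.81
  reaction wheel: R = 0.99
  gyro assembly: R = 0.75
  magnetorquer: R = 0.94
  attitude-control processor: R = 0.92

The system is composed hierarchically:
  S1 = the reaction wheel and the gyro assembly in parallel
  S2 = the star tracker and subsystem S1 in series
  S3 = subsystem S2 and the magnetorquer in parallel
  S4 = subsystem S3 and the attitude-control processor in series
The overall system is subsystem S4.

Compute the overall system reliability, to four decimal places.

0.9094

Parallel (reaction wheel and gyro assembly): 1 − (1 − 0.990000)(1 − 0.750000) = 0.997500
Series (star tracker and [0.997500]): 0.810000 × 0.997500 = 0.807975
Parallel ([0.807975] and magnetorquer): 1 − (1 − 0.807975)(1 − 0.940000) = 0.988479
Series ([0.988479] and attitude-control processor): 0.988479 × 0.920000 = 0.9094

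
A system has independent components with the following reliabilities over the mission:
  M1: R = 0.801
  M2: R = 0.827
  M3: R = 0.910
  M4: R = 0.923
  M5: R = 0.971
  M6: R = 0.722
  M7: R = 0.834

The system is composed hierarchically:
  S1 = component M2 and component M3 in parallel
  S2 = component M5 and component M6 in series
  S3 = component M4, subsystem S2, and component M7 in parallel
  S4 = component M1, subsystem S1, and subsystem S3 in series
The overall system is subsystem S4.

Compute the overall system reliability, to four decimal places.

Parallel (M2 and M3): 1 − (1 − 0.827000)(1 − 0.910000) = 0.984430
Series (M5 and M6): 0.971000 × 0.722000 = 0.701062
Parallel (M4, [0.701062], and M7): 1 − (1 − 0.923000)(1 − 0.701062)(1 − 0.834000) = 0.996179
Series (M1, [0.984430], and [0.996179]): 0.801000 × 0.984430 × 0.996179 = 0.7855

0.7855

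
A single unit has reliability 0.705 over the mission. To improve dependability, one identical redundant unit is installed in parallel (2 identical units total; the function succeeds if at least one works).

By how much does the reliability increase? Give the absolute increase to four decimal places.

0.2080

R_before = 0.705
R_after = 1 − (1 − 0.705)^2 = 0.9130
ΔR = 0.9130 − 0.705 = 0.2080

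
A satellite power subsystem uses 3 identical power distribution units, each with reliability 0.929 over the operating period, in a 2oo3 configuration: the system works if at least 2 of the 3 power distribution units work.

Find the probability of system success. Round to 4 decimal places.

R = Σ_{i=2}^{3} C(3,i) p^i (1−p)^{3−i} with p = 0.929
C(3,2)·0.929^2·0.071^1 = 0.183828
C(3,3)·0.929^3·0.071^0 = 0.801765
Sum = 0.9856

0.9856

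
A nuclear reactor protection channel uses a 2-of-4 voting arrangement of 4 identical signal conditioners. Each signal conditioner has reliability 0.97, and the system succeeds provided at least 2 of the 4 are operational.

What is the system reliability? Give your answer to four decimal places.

0.9999

R = Σ_{i=2}^{4} C(4,i) p^i (1−p)^{4−i} with p = 0.97
C(4,2)·0.97^2·0.03^2 = 0.005081
C(4,3)·0.97^3·0.03^1 = 0.109521
C(4,4)·0.97^4·0.03^0 = 0.885293
Sum = 0.9999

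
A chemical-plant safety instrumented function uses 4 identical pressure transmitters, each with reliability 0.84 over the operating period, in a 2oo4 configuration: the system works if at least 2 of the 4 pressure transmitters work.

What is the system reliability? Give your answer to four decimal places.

0.9856

R = Σ_{i=2}^{4} C(4,i) p^i (1−p)^{4−i} with p = 0.84
C(4,2)·0.84^2·0.16^2 = 0.108380
C(4,3)·0.84^3·0.16^1 = 0.379331
C(4,4)·0.84^4·0.16^0 = 0.497871
Sum = 0.9856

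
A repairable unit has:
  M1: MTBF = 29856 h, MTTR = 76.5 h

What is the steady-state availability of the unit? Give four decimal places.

A(M1) = MTBF/(MTBF+MTTR) = 29856/(29856+76.5) = 0.9974

0.9974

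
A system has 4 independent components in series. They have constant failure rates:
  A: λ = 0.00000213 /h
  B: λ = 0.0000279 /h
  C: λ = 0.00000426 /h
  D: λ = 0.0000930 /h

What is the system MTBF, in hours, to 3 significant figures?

7860

Series of exponential components: λ_sys = Σ λ_i
λ_sys = 0.00000213 + 0.0000279 + 0.00000426 + 0.0000930 = 1.2729e-04 /h
MTBF = 1 / λ_sys = 7860 h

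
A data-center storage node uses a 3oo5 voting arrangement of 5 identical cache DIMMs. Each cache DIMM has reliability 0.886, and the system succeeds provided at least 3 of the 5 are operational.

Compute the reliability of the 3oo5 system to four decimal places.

R = Σ_{i=3}^{5} C(5,i) p^i (1−p)^{5−i} with p = 0.886
C(5,3)·0.886^3·0.114^2 = 0.090388
C(5,4)·0.886^4·0.114^1 = 0.351245
C(5,5)·0.886^5·0.114^0 = 0.545970
Sum = 0.9876

0.9876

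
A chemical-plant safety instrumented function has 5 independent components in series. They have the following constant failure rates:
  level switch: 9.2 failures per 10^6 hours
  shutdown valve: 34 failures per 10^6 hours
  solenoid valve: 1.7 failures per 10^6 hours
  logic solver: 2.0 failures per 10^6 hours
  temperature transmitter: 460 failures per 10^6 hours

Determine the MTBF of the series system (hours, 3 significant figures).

Series of exponential components: λ_sys = Σ λ_i
λ_sys = 0.0000092 + 0.000034 + 0.0000017 + 0.0000020 + 0.00046 = 5.0690e-04 /h
MTBF = 1 / λ_sys = 1970 h

1970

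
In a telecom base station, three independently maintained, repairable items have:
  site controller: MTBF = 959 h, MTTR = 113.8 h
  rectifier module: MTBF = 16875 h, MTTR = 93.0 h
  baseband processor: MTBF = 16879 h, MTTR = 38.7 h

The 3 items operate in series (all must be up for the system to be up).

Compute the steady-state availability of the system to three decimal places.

0.887

A(site controller) = MTBF/(MTBF+MTTR) = 959/(959+113.8) = 0.893922
A(rectifier module) = MTBF/(MTBF+MTTR) = 16875/(16875+93.0) = 0.994519
A(baseband processor) = MTBF/(MTBF+MTTR) = 16879/(16879+38.7) = 0.997712
Series availability: 0.893922 × 0.994519 × 0.997712 = 0.887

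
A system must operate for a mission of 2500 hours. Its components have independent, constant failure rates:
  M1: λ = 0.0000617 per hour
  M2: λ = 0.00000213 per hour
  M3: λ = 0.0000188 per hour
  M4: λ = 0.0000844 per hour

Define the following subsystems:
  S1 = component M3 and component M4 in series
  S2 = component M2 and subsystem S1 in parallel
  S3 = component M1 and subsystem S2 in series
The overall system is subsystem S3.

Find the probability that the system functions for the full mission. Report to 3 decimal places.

R(M1) = exp(−0.0000617 × 2500) = 0.85706
R(M2) = exp(−0.00000213 × 2500) = 0.99469
R(M3) = exp(−0.0000188 × 2500) = 0.95409
R(M4) = exp(−0.0000844 × 2500) = 0.80977
Series (M3 and M4): 0.95409 × 0.80977 = 0.77259
Parallel (M2 and [0.77259]): 1 − (1 − 0.99469)(1 − 0.77259) = 0.99879
Series (M1 and [0.99879]): 0.85706 × 0.99879 = 0.856

0.856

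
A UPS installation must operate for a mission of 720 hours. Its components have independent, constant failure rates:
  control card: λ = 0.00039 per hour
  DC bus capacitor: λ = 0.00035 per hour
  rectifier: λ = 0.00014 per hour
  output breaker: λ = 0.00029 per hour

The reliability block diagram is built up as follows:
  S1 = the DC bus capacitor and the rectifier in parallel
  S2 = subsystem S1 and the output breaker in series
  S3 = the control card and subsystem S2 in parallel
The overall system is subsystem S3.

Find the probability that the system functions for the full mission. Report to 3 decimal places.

R(control card) = exp(−0.00039 × 720) = 0.75518
R(DC bus capacitor) = exp(−0.00035 × 720) = 0.77724
R(rectifier) = exp(−0.00014 × 720) = 0.90411
R(output breaker) = exp(−0.00029 × 720) = 0.81156
Parallel (DC bus capacitor and rectifier): 1 − (1 − 0.77724)(1 − 0.90411) = 0.97864
Series ([0.97864] and output breaker): 0.97864 × 0.81156 = 0.79423
Parallel (control card and [0.79423]): 1 − (1 − 0.75518)(1 − 0.79423) = 0.950

0.950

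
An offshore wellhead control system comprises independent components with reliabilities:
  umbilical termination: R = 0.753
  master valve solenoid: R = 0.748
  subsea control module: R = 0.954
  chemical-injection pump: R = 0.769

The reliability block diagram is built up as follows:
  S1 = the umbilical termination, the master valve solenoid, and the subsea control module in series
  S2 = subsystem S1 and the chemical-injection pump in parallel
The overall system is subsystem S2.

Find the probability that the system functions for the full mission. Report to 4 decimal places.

Series (umbilical termination, master valve solenoid, and subsea control module): 0.753000 × 0.748000 × 0.954000 = 0.537335
Parallel ([0.537335] and chemical-injection pump): 1 − (1 − 0.537335)(1 − 0.769000) = 0.8931

0.8931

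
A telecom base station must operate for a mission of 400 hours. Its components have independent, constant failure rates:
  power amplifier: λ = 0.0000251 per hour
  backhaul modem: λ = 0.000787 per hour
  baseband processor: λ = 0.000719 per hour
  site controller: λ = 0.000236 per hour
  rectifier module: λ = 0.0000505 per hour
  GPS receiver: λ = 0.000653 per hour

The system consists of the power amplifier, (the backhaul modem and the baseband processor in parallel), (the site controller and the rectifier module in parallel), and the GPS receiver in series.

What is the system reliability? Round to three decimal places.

0.710

R(power amplifier) = exp(−0.0000251 × 400) = 0.99001
R(backhaul modem) = exp(−0.000787 × 400) = 0.72993
R(baseband processor) = exp(−0.000719 × 400) = 0.75006
R(site controller) = exp(−0.000236 × 400) = 0.90992
R(rectifier module) = exp(−0.0000505 × 400) = 0.98000
R(GPS receiver) = exp(−0.000653 × 400) = 0.77013
Parallel (backhaul modem and baseband processor): 1 − (1 − 0.72993)(1 − 0.75006) = 0.93250
Parallel (site controller and rectifier module): 1 − (1 − 0.90992)(1 − 0.98000) = 0.99820
Series (power amplifier, [0.93250], [0.99820], and GPS receiver): 0.99001 × 0.93250 × 0.99820 × 0.77013 = 0.710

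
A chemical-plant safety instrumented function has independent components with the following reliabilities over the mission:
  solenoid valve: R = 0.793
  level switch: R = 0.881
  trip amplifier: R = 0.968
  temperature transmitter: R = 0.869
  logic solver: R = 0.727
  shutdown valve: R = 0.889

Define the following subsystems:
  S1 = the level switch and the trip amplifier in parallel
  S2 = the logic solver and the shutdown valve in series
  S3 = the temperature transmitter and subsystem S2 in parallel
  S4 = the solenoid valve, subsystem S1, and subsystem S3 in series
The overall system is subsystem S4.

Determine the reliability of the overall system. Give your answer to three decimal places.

Parallel (level switch and trip amplifier): 1 − (1 − 0.88100)(1 − 0.96800) = 0.99619
Series (logic solver and shutdown valve): 0.72700 × 0.88900 = 0.64630
Parallel (temperature transmitter and [0.64630]): 1 − (1 − 0.86900)(1 − 0.64630) = 0.95367
Series (solenoid valve, [0.99619], and [0.95367]): 0.79300 × 0.99619 × 0.95367 = 0.753

0.753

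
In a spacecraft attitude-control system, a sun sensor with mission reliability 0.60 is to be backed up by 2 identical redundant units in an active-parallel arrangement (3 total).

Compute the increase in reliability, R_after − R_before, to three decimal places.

R_before = 0.60
R_after = 1 − (1 − 0.60)^3 = 0.936
ΔR = 0.936 − 0.60 = 0.336

0.336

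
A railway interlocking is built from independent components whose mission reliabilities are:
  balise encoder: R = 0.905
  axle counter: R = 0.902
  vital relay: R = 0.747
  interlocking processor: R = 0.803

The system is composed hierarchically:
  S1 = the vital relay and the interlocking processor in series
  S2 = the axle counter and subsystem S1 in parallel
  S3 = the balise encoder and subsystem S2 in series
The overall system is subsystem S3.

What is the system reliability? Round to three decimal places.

0.870

Series (vital relay and interlocking processor): 0.74700 × 0.80300 = 0.59984
Parallel (axle counter and [0.59984]): 1 − (1 − 0.90200)(1 − 0.59984) = 0.96078
Series (balise encoder and [0.96078]): 0.90500 × 0.96078 = 0.870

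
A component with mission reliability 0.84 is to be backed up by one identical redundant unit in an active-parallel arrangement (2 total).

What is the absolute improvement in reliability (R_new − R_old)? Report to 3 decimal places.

0.134

R_before = 0.84
R_after = 1 − (1 − 0.84)^2 = 0.974
ΔR = 0.974 − 0.84 = 0.134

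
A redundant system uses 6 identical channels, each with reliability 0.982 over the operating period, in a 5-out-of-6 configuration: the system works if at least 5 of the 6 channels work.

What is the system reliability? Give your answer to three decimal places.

R = Σ_{i=5}^{6} C(6,i) p^i (1−p)^{6−i} with p = 0.982
C(6,5)·0.982^5·0.018^1 = 0.09862
C(6,6)·0.982^6·0.018^0 = 0.89674
Sum = 0.995

0.995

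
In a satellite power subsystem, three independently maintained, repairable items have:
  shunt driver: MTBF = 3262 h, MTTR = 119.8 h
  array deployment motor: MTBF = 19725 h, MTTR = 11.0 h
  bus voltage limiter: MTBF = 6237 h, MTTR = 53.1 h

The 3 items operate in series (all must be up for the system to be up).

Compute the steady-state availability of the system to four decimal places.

A(shunt driver) = MTBF/(MTBF+MTTR) = 3262/(3262+119.8) = 0.964575
A(array deployment motor) = MTBF/(MTBF+MTTR) = 19725/(19725+11.0) = 0.999443
A(bus voltage limiter) = MTBF/(MTBF+MTTR) = 6237/(6237+53.1) = 0.991558
Series availability: 0.964575 × 0.999443 × 0.991558 = 0.9559

0.9559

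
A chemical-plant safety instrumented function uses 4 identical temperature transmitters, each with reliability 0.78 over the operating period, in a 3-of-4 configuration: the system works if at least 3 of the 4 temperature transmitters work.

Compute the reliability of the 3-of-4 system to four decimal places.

R = Σ_{i=3}^{4} C(4,i) p^i (1−p)^{4−i} with p = 0.78
C(4,3)·0.78^3·0.22^1 = 0.417606
C(4,4)·0.78^4·0.22^0 = 0.370151
Sum = 0.7878

0.7878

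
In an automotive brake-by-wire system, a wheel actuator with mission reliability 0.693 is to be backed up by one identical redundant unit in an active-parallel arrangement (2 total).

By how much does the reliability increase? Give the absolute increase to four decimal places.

0.2128

R_before = 0.693
R_after = 1 − (1 − 0.693)^2 = 0.9058
ΔR = 0.9058 − 0.693 = 0.2128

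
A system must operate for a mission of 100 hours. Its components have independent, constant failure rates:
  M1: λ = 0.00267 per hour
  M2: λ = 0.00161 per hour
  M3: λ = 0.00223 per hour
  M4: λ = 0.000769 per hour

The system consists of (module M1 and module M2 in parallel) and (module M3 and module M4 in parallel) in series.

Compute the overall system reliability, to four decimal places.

0.9509

R(M1) = exp(−0.00267 × 100) = 0.765673
R(M2) = exp(−0.00161 × 100) = 0.851292
R(M3) = exp(−0.00223 × 100) = 0.800115
R(M4) = exp(−0.000769 × 100) = 0.925982
Parallel (M1 and M2): 1 − (1 − 0.765673)(1 − 0.851292) = 0.965154
Parallel (M3 and M4): 1 − (1 − 0.800115)(1 − 0.925982) = 0.985205
Series ([0.965154] and [0.985205]): 0.965154 × 0.985205 = 0.9509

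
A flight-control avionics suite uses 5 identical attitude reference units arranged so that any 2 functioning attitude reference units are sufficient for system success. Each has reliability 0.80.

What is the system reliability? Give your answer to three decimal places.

0.993

R = Σ_{i=2}^{5} C(5,i) p^i (1−p)^{5−i} with p = 0.80
C(5,2)·0.80^2·0.20^3 = 0.05120
C(5,3)·0.80^3·0.20^2 = 0.20480
C(5,4)·0.80^4·0.20^1 = 0.40960
C(5,5)·0.80^5·0.20^0 = 0.32768
Sum = 0.993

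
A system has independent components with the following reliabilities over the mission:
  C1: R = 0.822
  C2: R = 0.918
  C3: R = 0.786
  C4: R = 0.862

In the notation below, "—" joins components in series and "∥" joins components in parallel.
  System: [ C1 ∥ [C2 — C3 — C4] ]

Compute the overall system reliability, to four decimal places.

Series (C2, C3, and C4): 0.918000 × 0.786000 × 0.862000 = 0.621974
Parallel (C1 and [0.621974]): 1 − (1 − 0.822000)(1 − 0.621974) = 0.9327

0.9327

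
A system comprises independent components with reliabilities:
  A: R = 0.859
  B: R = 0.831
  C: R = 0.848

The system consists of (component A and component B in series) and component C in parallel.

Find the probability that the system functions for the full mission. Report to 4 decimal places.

0.9565

Series (A and B): 0.859000 × 0.831000 = 0.713829
Parallel ([0.713829] and C): 1 − (1 − 0.713829)(1 − 0.848000) = 0.9565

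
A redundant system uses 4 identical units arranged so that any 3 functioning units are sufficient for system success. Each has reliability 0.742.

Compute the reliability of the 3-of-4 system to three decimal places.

0.725

R = Σ_{i=3}^{4} C(4,i) p^i (1−p)^{4−i} with p = 0.742
C(4,3)·0.742^3·0.258^1 = 0.42159
C(4,4)·0.742^4·0.258^0 = 0.30312
Sum = 0.725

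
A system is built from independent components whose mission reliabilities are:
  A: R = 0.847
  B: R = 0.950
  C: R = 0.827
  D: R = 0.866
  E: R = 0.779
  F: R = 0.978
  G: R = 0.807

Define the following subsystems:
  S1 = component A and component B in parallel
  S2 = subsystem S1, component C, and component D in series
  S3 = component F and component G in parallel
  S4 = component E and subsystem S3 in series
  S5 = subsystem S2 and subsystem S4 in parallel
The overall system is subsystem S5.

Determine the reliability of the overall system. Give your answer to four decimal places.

0.9351

Parallel (A and B): 1 − (1 − 0.847000)(1 − 0.950000) = 0.992350
Series ([0.992350], C, and D): 0.992350 × 0.827000 × 0.866000 = 0.710703
Parallel (F and G): 1 − (1 − 0.978000)(1 − 0.807000) = 0.995754
Series (E and [0.995754]): 0.779000 × 0.995754 = 0.775692
Parallel ([0.710703] and [0.775692]): 1 − (1 − 0.710703)(1 − 0.775692) = 0.9351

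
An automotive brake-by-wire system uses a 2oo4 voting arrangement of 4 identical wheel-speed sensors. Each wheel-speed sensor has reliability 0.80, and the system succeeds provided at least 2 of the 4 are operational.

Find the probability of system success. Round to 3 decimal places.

0.973

R = Σ_{i=2}^{4} C(4,i) p^i (1−p)^{4−i} with p = 0.80
C(4,2)·0.80^2·0.20^2 = 0.15360
C(4,3)·0.80^3·0.20^1 = 0.40960
C(4,4)·0.80^4·0.20^0 = 0.40960
Sum = 0.973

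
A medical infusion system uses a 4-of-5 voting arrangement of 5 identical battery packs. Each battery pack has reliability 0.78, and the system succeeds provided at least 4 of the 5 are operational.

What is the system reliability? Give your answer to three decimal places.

0.696

R = Σ_{i=4}^{5} C(5,i) p^i (1−p)^{5−i} with p = 0.78
C(5,4)·0.78^4·0.22^1 = 0.40717
C(5,5)·0.78^5·0.22^0 = 0.28872
Sum = 0.696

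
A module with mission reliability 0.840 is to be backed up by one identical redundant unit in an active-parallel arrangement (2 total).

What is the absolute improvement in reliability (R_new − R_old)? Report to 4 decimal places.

0.1344

R_before = 0.840
R_after = 1 − (1 − 0.840)^2 = 0.9744
ΔR = 0.9744 − 0.840 = 0.1344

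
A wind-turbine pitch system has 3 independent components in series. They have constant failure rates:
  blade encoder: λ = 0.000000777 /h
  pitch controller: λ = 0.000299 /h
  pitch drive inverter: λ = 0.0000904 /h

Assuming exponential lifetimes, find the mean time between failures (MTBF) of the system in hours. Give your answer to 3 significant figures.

2560

Series of exponential components: λ_sys = Σ λ_i
λ_sys = 0.000000777 + 0.000299 + 0.0000904 = 3.9018e-04 /h
MTBF = 1 / λ_sys = 2560 h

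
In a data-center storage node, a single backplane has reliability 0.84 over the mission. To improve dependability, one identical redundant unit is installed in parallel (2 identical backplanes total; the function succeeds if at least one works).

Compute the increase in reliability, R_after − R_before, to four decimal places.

0.1344

R_before = 0.84
R_after = 1 − (1 − 0.84)^2 = 0.9744
ΔR = 0.9744 − 0.84 = 0.1344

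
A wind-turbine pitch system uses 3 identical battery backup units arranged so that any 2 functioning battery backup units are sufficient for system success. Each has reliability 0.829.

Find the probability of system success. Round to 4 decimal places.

R = Σ_{i=2}^{3} C(3,i) p^i (1−p)^{3−i} with p = 0.829
C(3,2)·0.829^2·0.171^1 = 0.352555
C(3,3)·0.829^3·0.171^0 = 0.569723
Sum = 0.9223

0.9223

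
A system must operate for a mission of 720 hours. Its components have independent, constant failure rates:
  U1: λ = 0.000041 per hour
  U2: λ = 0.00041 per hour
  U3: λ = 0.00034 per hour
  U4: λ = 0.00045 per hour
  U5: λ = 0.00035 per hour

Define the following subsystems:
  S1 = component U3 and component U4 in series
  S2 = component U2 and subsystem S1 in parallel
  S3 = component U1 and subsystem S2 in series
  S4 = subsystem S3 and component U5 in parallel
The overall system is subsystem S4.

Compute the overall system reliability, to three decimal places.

0.970

R(U1) = exp(−0.000041 × 720) = 0.97091
R(U2) = exp(−0.00041 × 720) = 0.74438
R(U3) = exp(−0.00034 × 720) = 0.78286
R(U4) = exp(−0.00045 × 720) = 0.72325
R(U5) = exp(−0.00035 × 720) = 0.77724
Series (U3 and U4): 0.78286 × 0.72325 = 0.56620
Parallel (U2 and [0.56620]): 1 − (1 − 0.74438)(1 − 0.56620) = 0.88911
Series (U1 and [0.88911]): 0.97091 × 0.88911 = 0.86325
Parallel ([0.86325] and U5): 1 − (1 − 0.86325)(1 − 0.77724) = 0.970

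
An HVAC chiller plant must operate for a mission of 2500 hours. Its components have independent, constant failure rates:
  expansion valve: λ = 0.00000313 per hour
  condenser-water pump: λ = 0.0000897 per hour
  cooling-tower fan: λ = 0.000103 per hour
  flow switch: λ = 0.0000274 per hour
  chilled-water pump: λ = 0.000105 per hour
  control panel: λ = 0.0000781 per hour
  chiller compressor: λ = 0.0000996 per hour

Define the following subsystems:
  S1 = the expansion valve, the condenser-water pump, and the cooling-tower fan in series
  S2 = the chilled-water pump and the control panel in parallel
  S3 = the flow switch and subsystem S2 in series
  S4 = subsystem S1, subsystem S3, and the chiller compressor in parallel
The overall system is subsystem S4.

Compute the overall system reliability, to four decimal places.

R(expansion valve) = exp(−0.00000313 × 2500) = 0.992206
R(condenser-water pump) = exp(−0.0000897 × 2500) = 0.799115
R(cooling-tower fan) = exp(−0.000103 × 2500) = 0.772982
R(flow switch) = exp(−0.0000274 × 2500) = 0.933793
R(chilled-water pump) = exp(−0.000105 × 2500) = 0.769126
R(control panel) = exp(−0.0000781 × 2500) = 0.822629
R(chiller compressor) = exp(−0.0000996 × 2500) = 0.779580
Series (expansion valve, condenser-water pump, and cooling-tower fan): 0.992206 × 0.799115 × 0.772982 = 0.612887
Parallel (chilled-water pump and control panel): 1 − (1 − 0.769126)(1 − 0.822629) = 0.959050
Series (flow switch and [0.959050]): 0.933793 × 0.959050 = 0.895554
Parallel ([0.612887], [0.895554], and chiller compressor): 1 − (1 − 0.612887)(1 − 0.895554)(1 − 0.779580) = 0.9911

0.9911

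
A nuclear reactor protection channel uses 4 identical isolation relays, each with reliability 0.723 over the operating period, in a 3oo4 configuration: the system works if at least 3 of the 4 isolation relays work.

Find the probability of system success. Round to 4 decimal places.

0.6920

R = Σ_{i=3}^{4} C(4,i) p^i (1−p)^{4−i} with p = 0.723
C(4,3)·0.723^3·0.277^1 = 0.418750
C(4,4)·0.723^4·0.277^0 = 0.273246
Sum = 0.6920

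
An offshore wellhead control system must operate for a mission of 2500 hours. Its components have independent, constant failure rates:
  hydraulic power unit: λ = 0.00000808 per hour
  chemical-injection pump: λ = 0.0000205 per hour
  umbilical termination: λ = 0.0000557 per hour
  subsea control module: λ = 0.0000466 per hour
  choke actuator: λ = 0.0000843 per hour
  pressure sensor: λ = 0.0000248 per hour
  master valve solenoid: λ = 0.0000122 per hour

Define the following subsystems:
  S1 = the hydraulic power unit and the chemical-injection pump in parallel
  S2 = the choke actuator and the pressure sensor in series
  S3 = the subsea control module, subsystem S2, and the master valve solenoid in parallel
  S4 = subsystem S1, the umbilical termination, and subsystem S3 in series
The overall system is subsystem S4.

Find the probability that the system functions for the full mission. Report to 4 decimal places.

R(hydraulic power unit) = exp(−0.00000808 × 2500) = 0.980003
R(chemical-injection pump) = exp(−0.0000205 × 2500) = 0.950041
R(umbilical termination) = exp(−0.0000557 × 2500) = 0.870010
R(subsea control module) = exp(−0.0000466 × 2500) = 0.890030
R(choke actuator) = exp(−0.0000843 × 2500) = 0.809977
R(pressure sensor) = exp(−0.0000248 × 2500) = 0.939883
R(master valve solenoid) = exp(−0.0000122 × 2500) = 0.969960
Parallel (hydraulic power unit and chemical-injection pump): 1 − (1 − 0.980003)(1 − 0.950041) = 0.999001
Series (choke actuator and pressure sensor): 0.809977 × 0.939883 = 0.761284
Parallel (subsea control module, [0.761284], and master valve solenoid): 1 − (1 − 0.890030)(1 − 0.761284)(1 − 0.969960) = 0.999211
Series ([0.999001], umbilical termination, and [0.999211]): 0.999001 × 0.870010 × 0.999211 = 0.8685

0.8685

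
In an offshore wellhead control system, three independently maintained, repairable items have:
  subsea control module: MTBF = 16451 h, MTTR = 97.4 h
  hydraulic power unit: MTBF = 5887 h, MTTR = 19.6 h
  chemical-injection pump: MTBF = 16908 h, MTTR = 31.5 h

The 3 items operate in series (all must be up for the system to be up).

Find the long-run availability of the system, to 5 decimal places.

A(subsea control module) = MTBF/(MTBF+MTTR) = 16451/(16451+97.4) = 0.994114
A(hydraulic power unit) = MTBF/(MTBF+MTTR) = 5887/(5887+19.6) = 0.996682
A(chemical-injection pump) = MTBF/(MTBF+MTTR) = 16908/(16908+31.5) = 0.998140
Series availability: 0.994114 × 0.996682 × 0.998140 = 0.98897

0.98897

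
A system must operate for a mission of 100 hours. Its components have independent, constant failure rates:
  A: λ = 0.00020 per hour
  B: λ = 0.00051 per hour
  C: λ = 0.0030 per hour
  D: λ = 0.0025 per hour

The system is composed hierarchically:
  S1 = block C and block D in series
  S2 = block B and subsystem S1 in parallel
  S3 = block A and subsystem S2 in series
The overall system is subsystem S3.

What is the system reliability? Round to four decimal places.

R(A) = exp(−0.00020 × 100) = 0.980199
R(B) = exp(−0.00051 × 100) = 0.950279
R(C) = exp(−0.0030 × 100) = 0.740818
R(D) = exp(−0.0025 × 100) = 0.778801
Series (C and D): 0.740818 × 0.778801 = 0.576950
Parallel (B and [0.576950]): 1 − (1 − 0.950279)(1 − 0.576950) = 0.978966
Series (A and [0.978966]): 0.980199 × 0.978966 = 0.9596

0.9596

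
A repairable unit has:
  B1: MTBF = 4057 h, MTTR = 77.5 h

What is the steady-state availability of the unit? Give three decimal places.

A(B1) = MTBF/(MTBF+MTTR) = 4057/(4057+77.5) = 0.981

0.981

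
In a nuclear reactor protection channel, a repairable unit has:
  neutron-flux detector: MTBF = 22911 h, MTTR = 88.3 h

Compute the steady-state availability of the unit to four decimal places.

0.9962

A(neutron-flux detector) = MTBF/(MTBF+MTTR) = 22911/(22911+88.3) = 0.9962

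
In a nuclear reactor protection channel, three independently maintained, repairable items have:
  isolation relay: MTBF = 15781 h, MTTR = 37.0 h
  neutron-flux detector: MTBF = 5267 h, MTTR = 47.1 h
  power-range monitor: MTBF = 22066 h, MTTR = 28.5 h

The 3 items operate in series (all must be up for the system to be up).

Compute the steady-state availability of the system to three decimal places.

0.988

A(isolation relay) = MTBF/(MTBF+MTTR) = 15781/(15781+37.0) = 0.997661
A(neutron-flux detector) = MTBF/(MTBF+MTTR) = 5267/(5267+47.1) = 0.991137
A(power-range monitor) = MTBF/(MTBF+MTTR) = 22066/(22066+28.5) = 0.998710
Series availability: 0.997661 × 0.991137 × 0.998710 = 0.988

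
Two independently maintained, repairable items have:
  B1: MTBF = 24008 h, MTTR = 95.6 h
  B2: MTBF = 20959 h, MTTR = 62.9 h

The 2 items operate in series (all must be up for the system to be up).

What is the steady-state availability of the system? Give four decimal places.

0.9931

A(B1) = MTBF/(MTBF+MTTR) = 24008/(24008+95.6) = 0.996034
A(B2) = MTBF/(MTBF+MTTR) = 20959/(20959+62.9) = 0.997008
Series availability: 0.996034 × 0.997008 = 0.9931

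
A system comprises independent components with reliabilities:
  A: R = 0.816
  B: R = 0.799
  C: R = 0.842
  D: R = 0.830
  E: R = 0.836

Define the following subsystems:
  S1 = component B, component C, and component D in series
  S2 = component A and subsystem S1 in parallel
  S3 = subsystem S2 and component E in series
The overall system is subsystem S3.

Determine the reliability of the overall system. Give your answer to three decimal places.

Series (B, C, and D): 0.79900 × 0.84200 × 0.83000 = 0.55839
Parallel (A and [0.55839]): 1 − (1 − 0.81600)(1 − 0.55839) = 0.91874
Series ([0.91874] and E): 0.91874 × 0.83600 = 0.768

0.768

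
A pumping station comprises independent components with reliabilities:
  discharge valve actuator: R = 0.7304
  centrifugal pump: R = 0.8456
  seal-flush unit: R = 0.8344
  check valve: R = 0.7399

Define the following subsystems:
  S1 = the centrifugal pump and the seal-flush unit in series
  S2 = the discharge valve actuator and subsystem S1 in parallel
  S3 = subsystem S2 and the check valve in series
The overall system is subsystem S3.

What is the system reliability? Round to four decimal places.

0.6812

Series (centrifugal pump and seal-flush unit): 0.845600 × 0.834400 = 0.705569
Parallel (discharge valve actuator and [0.705569]): 1 − (1 − 0.730400)(1 − 0.705569) = 0.920621
Series ([0.920621] and check valve): 0.920621 × 0.739900 = 0.6812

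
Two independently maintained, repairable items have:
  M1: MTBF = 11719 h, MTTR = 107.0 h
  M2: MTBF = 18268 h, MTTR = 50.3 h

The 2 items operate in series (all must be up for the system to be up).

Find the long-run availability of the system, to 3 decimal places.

0.988

A(M1) = MTBF/(MTBF+MTTR) = 11719/(11719+107.0) = 0.990952
A(M2) = MTBF/(MTBF+MTTR) = 18268/(18268+50.3) = 0.997254
Series availability: 0.990952 × 0.997254 = 0.988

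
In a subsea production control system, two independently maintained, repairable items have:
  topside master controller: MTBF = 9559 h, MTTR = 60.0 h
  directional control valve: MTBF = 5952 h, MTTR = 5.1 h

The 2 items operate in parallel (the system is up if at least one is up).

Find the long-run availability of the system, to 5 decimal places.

A(topside master controller) = MTBF/(MTBF+MTTR) = 9559/(9559+60.0) = 0.993762
A(directional control valve) = MTBF/(MTBF+MTTR) = 5952/(5952+5.1) = 0.999144
Parallel availability: 1 − (1 − 0.993762)(1 − 0.999144) = 0.99999

0.99999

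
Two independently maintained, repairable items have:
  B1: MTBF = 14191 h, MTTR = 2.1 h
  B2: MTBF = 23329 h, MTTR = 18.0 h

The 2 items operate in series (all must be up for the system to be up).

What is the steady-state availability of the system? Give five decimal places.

0.99908

A(B1) = MTBF/(MTBF+MTTR) = 14191/(14191+2.1) = 0.999852
A(B2) = MTBF/(MTBF+MTTR) = 23329/(23329+18.0) = 0.999229
Series availability: 0.999852 × 0.999229 = 0.99908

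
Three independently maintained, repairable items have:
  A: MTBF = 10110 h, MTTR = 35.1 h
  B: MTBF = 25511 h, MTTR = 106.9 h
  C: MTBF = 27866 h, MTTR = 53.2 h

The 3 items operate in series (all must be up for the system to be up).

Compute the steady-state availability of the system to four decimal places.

0.9905

A(A) = MTBF/(MTBF+MTTR) = 10110/(10110+35.1) = 0.996540
A(B) = MTBF/(MTBF+MTTR) = 25511/(25511+106.9) = 0.995827
A(C) = MTBF/(MTBF+MTTR) = 27866/(27866+53.2) = 0.998095
Series availability: 0.996540 × 0.995827 × 0.998095 = 0.9905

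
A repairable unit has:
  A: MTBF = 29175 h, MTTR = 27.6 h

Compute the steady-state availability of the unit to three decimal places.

0.999

A(A) = MTBF/(MTBF+MTTR) = 29175/(29175+27.6) = 0.999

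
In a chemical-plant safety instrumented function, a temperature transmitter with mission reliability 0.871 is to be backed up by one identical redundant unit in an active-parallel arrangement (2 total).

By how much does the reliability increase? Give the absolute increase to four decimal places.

0.1124

R_before = 0.871
R_after = 1 − (1 − 0.871)^2 = 0.9834
ΔR = 0.9834 − 0.871 = 0.1124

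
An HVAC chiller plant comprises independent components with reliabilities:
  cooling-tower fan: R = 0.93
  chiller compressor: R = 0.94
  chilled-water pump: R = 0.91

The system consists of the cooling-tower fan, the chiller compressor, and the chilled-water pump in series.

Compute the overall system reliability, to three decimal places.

0.796

Series (cooling-tower fan, chiller compressor, and chilled-water pump): 0.93000 × 0.94000 × 0.91000 = 0.796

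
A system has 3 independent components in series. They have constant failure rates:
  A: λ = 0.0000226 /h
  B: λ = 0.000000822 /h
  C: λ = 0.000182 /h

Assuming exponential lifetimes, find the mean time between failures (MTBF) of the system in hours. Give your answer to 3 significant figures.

4870

Series of exponential components: λ_sys = Σ λ_i
λ_sys = 0.0000226 + 0.000000822 + 0.000182 = 2.0542e-04 /h
MTBF = 1 / λ_sys = 4870 h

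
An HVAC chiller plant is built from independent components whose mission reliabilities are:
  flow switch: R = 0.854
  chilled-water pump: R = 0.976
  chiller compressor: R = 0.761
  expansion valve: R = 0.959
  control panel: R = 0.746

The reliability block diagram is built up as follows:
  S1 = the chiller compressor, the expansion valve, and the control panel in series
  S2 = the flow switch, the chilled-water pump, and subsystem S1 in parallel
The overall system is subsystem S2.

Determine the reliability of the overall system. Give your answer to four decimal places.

0.9984

Series (chiller compressor, expansion valve, and control panel): 0.761000 × 0.959000 × 0.746000 = 0.544430
Parallel (flow switch, chilled-water pump, and [0.544430]): 1 − (1 − 0.854000)(1 − 0.976000)(1 − 0.544430) = 0.9984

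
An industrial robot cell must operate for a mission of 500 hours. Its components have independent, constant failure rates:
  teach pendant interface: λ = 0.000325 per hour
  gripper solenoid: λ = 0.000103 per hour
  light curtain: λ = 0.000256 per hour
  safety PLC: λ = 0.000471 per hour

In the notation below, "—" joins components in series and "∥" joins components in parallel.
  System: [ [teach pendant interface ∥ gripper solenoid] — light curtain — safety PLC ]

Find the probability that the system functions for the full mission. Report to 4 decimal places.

R(teach pendant interface) = exp(−0.000325 × 500) = 0.850016
R(gripper solenoid) = exp(−0.000103 × 500) = 0.949804
R(light curtain) = exp(−0.000256 × 500) = 0.879853
R(safety PLC) = exp(−0.000471 × 500) = 0.790176
Parallel (teach pendant interface and gripper solenoid): 1 − (1 − 0.850016)(1 − 0.949804) = 0.992471
Series ([0.992471], light curtain, and safety PLC): 0.992471 × 0.879853 × 0.790176 = 0.6900

0.6900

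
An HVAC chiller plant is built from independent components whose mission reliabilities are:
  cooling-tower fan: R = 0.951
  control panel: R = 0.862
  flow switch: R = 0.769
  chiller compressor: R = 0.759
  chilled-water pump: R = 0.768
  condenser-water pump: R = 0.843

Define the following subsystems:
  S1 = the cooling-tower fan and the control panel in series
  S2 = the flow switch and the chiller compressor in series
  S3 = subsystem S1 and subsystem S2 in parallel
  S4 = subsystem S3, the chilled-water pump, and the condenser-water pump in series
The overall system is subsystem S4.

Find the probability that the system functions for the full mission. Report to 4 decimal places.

0.5988

Series (cooling-tower fan and control panel): 0.951000 × 0.862000 = 0.819762
Series (flow switch and chiller compressor): 0.769000 × 0.759000 = 0.583671
Parallel ([0.819762] and [0.583671]): 1 − (1 − 0.819762)(1 − 0.583671) = 0.924962
Series ([0.924962], chilled-water pump, and condenser-water pump): 0.924962 × 0.768000 × 0.843000 = 0.5988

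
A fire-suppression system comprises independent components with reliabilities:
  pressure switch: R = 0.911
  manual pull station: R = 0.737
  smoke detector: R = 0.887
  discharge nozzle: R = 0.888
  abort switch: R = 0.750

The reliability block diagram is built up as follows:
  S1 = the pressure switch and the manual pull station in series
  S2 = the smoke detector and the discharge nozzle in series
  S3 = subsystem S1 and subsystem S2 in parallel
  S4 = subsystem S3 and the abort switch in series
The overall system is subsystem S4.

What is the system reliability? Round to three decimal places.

0.698

Series (pressure switch and manual pull station): 0.91100 × 0.73700 = 0.67141
Series (smoke detector and discharge nozzle): 0.88700 × 0.88800 = 0.78766
Parallel ([0.67141] and [0.78766]): 1 − (1 − 0.67141)(1 − 0.78766) = 0.93023
Series ([0.93023] and abort switch): 0.93023 × 0.75000 = 0.698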